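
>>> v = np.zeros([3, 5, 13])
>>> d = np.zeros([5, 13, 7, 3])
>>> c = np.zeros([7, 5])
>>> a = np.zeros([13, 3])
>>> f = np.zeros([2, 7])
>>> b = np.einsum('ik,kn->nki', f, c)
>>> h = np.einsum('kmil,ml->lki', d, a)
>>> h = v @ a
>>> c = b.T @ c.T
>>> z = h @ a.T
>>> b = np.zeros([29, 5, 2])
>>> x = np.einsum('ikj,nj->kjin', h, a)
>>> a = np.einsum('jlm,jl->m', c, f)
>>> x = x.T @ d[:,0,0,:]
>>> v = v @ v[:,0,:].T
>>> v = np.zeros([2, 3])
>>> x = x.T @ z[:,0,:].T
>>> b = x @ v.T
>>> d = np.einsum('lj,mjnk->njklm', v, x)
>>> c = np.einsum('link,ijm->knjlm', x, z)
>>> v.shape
(2, 3)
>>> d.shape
(3, 3, 3, 2, 3)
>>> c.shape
(3, 3, 5, 3, 13)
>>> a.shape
(7,)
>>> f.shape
(2, 7)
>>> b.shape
(3, 3, 3, 2)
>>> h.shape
(3, 5, 3)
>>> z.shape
(3, 5, 13)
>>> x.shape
(3, 3, 3, 3)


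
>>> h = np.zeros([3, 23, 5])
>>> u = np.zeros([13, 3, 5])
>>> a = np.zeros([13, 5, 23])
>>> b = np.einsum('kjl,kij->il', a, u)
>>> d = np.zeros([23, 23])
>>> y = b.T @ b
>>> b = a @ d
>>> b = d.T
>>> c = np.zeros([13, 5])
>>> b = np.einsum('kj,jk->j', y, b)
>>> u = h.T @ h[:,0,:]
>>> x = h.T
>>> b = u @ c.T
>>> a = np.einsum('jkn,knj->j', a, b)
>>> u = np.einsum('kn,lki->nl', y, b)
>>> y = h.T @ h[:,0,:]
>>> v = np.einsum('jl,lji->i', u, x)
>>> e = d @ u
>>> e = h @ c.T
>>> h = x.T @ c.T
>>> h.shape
(3, 23, 13)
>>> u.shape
(23, 5)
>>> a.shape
(13,)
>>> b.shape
(5, 23, 13)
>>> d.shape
(23, 23)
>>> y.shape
(5, 23, 5)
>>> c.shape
(13, 5)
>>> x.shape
(5, 23, 3)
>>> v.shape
(3,)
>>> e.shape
(3, 23, 13)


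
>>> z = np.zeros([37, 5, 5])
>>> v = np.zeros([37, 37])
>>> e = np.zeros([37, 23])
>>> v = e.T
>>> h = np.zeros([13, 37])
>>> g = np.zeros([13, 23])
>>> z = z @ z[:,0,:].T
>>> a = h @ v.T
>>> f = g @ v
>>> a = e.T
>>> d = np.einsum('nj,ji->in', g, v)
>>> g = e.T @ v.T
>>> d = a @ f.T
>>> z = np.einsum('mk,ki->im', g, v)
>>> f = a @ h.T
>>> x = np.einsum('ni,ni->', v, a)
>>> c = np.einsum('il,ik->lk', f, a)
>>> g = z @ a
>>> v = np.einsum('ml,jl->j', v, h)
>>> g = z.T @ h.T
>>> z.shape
(37, 23)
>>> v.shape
(13,)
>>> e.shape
(37, 23)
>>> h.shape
(13, 37)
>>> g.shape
(23, 13)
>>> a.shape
(23, 37)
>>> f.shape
(23, 13)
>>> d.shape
(23, 13)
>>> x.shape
()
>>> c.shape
(13, 37)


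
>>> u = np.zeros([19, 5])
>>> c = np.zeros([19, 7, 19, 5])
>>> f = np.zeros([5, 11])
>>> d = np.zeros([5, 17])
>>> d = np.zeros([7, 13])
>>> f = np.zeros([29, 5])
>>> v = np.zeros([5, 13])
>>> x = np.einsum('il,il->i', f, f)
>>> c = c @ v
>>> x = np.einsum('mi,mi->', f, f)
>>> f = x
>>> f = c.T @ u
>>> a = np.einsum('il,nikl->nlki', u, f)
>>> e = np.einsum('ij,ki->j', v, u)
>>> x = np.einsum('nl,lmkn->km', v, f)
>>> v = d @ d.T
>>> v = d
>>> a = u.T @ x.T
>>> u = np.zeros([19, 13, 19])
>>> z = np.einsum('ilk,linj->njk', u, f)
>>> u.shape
(19, 13, 19)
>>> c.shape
(19, 7, 19, 13)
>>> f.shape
(13, 19, 7, 5)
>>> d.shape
(7, 13)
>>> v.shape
(7, 13)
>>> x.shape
(7, 19)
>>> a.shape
(5, 7)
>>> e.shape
(13,)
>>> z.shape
(7, 5, 19)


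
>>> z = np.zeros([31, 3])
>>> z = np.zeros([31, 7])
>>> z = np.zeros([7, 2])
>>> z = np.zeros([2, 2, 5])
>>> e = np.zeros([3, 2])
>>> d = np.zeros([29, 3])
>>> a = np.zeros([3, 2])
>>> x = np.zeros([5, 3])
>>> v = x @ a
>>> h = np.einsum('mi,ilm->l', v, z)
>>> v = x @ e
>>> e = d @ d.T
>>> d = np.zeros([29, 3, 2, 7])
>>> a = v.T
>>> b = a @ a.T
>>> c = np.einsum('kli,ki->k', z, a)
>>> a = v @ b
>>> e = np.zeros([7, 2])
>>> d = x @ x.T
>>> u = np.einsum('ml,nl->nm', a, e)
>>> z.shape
(2, 2, 5)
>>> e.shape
(7, 2)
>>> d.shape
(5, 5)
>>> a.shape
(5, 2)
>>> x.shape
(5, 3)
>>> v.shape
(5, 2)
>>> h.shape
(2,)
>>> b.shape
(2, 2)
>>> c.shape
(2,)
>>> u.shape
(7, 5)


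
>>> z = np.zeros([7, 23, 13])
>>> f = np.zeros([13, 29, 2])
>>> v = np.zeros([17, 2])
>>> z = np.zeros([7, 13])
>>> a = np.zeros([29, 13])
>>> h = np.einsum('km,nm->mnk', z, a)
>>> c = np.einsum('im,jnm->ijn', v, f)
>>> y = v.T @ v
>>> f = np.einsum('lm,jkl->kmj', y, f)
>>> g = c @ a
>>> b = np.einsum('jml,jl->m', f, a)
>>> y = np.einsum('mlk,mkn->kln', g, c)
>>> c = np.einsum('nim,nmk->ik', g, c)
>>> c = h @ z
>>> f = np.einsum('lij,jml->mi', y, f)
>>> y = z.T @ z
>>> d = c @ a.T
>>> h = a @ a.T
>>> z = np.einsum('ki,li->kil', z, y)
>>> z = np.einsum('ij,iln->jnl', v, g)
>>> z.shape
(2, 13, 13)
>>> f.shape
(2, 13)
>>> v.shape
(17, 2)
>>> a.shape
(29, 13)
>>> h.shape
(29, 29)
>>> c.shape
(13, 29, 13)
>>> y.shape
(13, 13)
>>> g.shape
(17, 13, 13)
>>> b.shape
(2,)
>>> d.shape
(13, 29, 29)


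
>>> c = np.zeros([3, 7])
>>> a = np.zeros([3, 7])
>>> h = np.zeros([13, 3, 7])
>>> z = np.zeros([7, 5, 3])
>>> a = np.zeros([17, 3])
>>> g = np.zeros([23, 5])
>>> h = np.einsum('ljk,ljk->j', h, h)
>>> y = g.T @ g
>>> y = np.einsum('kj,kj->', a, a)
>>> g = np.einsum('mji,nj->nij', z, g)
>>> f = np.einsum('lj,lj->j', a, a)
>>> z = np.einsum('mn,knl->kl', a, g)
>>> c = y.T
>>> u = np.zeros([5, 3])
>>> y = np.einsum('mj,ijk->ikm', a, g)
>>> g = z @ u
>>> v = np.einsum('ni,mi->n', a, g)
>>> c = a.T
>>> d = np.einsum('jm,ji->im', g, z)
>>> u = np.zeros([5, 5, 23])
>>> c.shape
(3, 17)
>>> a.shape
(17, 3)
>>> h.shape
(3,)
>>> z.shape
(23, 5)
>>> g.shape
(23, 3)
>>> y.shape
(23, 5, 17)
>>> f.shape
(3,)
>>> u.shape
(5, 5, 23)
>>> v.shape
(17,)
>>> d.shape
(5, 3)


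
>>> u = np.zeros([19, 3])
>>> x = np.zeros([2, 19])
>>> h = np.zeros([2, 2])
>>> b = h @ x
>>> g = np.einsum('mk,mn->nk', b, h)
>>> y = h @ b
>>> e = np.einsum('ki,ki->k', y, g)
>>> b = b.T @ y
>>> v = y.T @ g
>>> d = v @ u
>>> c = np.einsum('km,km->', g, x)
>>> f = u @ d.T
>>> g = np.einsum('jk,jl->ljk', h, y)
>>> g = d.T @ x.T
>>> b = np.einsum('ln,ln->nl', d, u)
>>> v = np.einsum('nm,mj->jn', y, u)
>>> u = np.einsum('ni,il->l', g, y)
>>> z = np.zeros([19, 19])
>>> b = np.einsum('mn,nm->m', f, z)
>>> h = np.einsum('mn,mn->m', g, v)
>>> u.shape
(19,)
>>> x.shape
(2, 19)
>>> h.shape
(3,)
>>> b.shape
(19,)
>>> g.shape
(3, 2)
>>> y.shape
(2, 19)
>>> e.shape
(2,)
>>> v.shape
(3, 2)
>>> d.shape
(19, 3)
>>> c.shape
()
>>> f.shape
(19, 19)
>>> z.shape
(19, 19)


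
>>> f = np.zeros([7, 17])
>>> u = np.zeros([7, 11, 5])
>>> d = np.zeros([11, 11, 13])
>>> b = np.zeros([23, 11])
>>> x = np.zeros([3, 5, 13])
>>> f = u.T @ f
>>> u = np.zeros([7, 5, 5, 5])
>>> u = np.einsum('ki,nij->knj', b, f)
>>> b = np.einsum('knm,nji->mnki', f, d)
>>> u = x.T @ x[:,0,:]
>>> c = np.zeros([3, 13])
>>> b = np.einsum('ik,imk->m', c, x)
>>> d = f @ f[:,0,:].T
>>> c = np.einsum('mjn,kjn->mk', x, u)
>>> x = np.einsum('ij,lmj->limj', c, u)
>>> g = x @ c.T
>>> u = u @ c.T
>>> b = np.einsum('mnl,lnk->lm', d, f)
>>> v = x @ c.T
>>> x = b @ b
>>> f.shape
(5, 11, 17)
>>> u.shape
(13, 5, 3)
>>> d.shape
(5, 11, 5)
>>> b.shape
(5, 5)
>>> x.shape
(5, 5)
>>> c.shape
(3, 13)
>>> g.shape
(13, 3, 5, 3)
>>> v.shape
(13, 3, 5, 3)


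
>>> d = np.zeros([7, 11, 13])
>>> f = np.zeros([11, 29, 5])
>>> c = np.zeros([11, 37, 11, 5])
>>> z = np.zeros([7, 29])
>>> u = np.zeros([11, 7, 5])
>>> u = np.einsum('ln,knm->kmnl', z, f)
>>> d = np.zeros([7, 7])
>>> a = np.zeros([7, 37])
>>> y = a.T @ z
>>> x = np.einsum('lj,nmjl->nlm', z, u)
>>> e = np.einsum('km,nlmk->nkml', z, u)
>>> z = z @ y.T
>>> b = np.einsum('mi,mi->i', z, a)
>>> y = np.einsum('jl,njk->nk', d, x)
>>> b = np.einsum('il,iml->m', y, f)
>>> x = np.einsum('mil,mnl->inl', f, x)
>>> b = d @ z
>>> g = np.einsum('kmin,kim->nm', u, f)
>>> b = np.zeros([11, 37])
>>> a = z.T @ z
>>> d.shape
(7, 7)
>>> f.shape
(11, 29, 5)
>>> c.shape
(11, 37, 11, 5)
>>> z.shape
(7, 37)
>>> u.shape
(11, 5, 29, 7)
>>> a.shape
(37, 37)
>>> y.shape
(11, 5)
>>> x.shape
(29, 7, 5)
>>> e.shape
(11, 7, 29, 5)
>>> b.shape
(11, 37)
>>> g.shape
(7, 5)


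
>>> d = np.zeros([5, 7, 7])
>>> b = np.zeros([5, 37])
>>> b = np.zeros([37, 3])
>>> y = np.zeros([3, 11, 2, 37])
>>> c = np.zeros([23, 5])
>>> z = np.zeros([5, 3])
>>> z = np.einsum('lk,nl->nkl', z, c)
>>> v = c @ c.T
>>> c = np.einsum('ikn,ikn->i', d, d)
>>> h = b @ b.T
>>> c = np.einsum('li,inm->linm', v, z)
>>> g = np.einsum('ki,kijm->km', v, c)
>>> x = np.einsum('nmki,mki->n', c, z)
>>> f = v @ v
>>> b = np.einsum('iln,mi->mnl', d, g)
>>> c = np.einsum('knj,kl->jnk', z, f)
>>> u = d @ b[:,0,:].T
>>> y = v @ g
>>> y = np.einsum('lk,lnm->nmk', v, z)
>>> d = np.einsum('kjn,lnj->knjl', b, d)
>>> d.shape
(23, 7, 7, 5)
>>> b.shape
(23, 7, 7)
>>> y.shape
(3, 5, 23)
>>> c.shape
(5, 3, 23)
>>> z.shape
(23, 3, 5)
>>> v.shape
(23, 23)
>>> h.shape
(37, 37)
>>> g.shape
(23, 5)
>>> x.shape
(23,)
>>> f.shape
(23, 23)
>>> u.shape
(5, 7, 23)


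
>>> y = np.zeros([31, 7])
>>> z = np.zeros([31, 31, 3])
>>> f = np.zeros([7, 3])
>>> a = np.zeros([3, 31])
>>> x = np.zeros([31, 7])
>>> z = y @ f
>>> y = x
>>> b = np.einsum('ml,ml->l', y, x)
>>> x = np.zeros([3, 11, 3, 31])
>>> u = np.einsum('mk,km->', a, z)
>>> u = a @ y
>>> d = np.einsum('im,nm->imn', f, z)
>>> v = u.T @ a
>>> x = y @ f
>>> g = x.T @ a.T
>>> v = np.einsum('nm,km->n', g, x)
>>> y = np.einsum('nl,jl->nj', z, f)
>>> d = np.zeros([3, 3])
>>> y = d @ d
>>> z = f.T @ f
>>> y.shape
(3, 3)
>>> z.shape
(3, 3)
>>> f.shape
(7, 3)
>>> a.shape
(3, 31)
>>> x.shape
(31, 3)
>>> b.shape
(7,)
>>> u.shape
(3, 7)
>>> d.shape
(3, 3)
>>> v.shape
(3,)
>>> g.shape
(3, 3)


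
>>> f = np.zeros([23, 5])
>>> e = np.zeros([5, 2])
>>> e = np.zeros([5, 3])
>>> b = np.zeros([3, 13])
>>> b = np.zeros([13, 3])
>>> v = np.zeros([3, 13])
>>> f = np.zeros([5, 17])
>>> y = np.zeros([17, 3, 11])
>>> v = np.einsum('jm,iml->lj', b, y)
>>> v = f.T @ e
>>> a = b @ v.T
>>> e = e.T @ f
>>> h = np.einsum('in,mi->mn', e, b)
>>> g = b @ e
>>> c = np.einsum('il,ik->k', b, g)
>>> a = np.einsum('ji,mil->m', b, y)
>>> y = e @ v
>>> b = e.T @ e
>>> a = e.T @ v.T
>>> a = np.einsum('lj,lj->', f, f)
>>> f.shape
(5, 17)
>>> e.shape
(3, 17)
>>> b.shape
(17, 17)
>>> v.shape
(17, 3)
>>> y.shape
(3, 3)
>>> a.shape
()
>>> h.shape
(13, 17)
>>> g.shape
(13, 17)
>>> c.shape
(17,)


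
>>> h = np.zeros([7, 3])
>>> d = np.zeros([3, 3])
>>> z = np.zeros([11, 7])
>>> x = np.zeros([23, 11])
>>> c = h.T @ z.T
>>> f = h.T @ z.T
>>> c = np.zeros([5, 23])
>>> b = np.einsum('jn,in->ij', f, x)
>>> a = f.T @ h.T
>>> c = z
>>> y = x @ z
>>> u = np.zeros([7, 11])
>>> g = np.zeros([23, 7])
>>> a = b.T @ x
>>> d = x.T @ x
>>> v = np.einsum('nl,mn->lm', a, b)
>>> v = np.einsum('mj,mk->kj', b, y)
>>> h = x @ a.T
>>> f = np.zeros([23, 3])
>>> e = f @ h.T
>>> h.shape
(23, 3)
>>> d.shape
(11, 11)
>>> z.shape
(11, 7)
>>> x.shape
(23, 11)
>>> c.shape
(11, 7)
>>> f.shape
(23, 3)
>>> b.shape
(23, 3)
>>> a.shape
(3, 11)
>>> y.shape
(23, 7)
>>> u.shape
(7, 11)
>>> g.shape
(23, 7)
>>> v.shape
(7, 3)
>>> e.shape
(23, 23)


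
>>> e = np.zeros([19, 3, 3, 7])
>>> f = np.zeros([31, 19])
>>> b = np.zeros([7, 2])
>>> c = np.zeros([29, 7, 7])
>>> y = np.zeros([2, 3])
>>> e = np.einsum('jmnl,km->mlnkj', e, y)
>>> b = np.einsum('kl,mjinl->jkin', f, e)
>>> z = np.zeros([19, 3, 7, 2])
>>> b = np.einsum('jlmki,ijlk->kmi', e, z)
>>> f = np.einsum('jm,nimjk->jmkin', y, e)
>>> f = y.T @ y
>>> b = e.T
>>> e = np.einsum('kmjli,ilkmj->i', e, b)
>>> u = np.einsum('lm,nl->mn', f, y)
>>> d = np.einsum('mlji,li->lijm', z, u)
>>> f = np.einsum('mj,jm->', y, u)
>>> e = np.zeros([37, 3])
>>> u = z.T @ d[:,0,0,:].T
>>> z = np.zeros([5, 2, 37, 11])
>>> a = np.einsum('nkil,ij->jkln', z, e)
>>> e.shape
(37, 3)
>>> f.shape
()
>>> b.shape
(19, 2, 3, 7, 3)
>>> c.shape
(29, 7, 7)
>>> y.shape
(2, 3)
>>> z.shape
(5, 2, 37, 11)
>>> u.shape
(2, 7, 3, 3)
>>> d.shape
(3, 2, 7, 19)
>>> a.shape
(3, 2, 11, 5)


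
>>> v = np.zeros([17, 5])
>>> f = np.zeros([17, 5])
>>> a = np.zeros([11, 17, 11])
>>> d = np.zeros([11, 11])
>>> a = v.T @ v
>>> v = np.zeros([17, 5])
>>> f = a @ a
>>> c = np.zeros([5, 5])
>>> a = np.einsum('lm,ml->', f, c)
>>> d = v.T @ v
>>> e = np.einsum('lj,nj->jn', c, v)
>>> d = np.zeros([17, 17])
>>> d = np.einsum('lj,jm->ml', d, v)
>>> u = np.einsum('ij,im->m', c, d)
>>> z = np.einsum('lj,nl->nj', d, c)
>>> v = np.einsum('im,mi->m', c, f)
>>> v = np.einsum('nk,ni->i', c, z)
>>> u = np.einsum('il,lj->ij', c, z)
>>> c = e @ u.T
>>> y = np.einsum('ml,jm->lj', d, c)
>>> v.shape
(17,)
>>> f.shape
(5, 5)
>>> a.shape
()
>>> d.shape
(5, 17)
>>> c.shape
(5, 5)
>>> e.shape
(5, 17)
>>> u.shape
(5, 17)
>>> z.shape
(5, 17)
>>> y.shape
(17, 5)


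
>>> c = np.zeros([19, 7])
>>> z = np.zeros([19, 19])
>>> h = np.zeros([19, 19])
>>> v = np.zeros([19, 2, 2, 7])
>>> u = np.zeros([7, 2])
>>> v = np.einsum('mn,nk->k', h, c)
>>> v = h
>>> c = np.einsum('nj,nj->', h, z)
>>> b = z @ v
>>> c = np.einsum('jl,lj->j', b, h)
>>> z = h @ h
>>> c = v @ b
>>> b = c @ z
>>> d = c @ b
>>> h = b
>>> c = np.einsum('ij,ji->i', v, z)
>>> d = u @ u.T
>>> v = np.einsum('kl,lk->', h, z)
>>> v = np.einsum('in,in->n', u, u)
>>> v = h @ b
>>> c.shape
(19,)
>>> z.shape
(19, 19)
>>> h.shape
(19, 19)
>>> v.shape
(19, 19)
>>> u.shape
(7, 2)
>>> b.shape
(19, 19)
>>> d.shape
(7, 7)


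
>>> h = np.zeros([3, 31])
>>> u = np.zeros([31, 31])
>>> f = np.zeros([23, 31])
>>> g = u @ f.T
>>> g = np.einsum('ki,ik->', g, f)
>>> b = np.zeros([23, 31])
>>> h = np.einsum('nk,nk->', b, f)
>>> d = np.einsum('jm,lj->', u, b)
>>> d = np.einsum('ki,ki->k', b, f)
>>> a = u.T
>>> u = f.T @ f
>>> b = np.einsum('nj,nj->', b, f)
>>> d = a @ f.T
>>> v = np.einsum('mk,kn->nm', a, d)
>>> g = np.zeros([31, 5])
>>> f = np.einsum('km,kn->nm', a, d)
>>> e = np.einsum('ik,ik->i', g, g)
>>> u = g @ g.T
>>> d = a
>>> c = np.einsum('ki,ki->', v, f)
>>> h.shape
()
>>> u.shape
(31, 31)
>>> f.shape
(23, 31)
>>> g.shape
(31, 5)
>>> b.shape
()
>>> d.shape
(31, 31)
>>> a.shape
(31, 31)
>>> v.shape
(23, 31)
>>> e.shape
(31,)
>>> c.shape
()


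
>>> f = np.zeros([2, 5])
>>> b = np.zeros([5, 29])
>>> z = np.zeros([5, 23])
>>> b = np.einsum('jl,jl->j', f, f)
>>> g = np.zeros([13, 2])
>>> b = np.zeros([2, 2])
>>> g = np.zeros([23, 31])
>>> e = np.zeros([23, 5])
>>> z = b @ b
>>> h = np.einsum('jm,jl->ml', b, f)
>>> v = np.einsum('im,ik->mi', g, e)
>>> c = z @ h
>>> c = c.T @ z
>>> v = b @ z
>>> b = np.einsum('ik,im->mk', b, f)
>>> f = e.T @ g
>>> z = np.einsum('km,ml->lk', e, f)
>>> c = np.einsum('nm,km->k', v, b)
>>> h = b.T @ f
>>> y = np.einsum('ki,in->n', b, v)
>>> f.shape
(5, 31)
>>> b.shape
(5, 2)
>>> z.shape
(31, 23)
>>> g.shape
(23, 31)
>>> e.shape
(23, 5)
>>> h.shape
(2, 31)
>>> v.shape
(2, 2)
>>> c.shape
(5,)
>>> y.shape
(2,)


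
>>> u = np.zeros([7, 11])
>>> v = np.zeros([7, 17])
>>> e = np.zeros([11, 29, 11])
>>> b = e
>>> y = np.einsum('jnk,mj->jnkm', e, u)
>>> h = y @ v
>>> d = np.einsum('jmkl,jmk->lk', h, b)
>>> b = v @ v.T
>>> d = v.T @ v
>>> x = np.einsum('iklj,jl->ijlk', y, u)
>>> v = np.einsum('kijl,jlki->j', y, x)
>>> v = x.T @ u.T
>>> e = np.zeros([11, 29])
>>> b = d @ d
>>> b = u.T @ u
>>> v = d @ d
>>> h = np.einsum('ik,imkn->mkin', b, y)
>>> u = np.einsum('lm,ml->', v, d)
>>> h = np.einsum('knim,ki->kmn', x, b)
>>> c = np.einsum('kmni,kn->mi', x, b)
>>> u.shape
()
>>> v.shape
(17, 17)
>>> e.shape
(11, 29)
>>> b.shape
(11, 11)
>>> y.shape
(11, 29, 11, 7)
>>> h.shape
(11, 29, 7)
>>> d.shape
(17, 17)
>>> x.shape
(11, 7, 11, 29)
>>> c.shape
(7, 29)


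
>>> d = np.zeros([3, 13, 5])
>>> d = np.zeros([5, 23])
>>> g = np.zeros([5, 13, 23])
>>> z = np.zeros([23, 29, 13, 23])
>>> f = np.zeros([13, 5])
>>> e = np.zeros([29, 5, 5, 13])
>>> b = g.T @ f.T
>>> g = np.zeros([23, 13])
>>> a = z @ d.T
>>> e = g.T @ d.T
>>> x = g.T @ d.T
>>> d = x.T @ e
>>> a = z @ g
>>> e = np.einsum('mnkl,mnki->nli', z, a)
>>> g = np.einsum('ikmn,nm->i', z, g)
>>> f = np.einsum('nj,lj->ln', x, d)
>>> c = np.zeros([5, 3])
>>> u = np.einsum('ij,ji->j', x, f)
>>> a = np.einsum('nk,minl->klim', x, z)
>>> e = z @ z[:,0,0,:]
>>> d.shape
(5, 5)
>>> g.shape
(23,)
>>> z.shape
(23, 29, 13, 23)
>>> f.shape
(5, 13)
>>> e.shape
(23, 29, 13, 23)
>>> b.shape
(23, 13, 13)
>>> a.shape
(5, 23, 29, 23)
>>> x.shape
(13, 5)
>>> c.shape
(5, 3)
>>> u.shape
(5,)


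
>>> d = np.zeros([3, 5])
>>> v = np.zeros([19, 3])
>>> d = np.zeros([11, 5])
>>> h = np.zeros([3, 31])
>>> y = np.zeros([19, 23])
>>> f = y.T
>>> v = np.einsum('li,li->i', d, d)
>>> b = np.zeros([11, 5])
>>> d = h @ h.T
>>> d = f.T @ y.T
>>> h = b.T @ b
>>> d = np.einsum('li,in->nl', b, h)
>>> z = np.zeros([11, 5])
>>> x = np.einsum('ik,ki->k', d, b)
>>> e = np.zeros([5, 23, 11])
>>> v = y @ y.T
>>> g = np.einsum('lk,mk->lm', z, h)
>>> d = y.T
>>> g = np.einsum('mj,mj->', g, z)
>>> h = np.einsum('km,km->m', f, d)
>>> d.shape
(23, 19)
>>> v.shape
(19, 19)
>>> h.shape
(19,)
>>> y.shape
(19, 23)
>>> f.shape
(23, 19)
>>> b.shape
(11, 5)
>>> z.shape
(11, 5)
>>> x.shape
(11,)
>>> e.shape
(5, 23, 11)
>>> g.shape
()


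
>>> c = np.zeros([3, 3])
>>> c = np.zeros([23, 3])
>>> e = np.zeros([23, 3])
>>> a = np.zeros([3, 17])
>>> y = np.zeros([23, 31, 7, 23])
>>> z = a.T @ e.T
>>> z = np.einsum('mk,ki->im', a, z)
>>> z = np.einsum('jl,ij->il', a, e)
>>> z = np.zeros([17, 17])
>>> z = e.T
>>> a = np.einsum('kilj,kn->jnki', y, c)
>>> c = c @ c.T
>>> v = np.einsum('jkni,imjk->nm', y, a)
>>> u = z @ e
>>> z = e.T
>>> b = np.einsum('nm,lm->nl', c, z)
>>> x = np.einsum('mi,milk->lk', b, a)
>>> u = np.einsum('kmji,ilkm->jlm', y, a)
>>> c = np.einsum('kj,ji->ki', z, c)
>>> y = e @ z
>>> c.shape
(3, 23)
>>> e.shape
(23, 3)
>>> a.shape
(23, 3, 23, 31)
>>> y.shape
(23, 23)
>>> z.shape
(3, 23)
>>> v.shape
(7, 3)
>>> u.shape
(7, 3, 31)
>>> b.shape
(23, 3)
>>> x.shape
(23, 31)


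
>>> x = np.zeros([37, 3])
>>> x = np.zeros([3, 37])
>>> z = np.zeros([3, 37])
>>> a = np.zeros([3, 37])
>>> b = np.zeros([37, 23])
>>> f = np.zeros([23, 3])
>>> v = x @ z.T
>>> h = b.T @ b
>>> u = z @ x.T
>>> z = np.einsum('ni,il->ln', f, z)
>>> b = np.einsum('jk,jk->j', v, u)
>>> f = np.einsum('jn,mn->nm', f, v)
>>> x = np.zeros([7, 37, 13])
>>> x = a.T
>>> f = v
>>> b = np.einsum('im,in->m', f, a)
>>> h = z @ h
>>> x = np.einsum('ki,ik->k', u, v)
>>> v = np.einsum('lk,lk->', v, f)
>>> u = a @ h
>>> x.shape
(3,)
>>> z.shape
(37, 23)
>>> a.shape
(3, 37)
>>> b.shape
(3,)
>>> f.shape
(3, 3)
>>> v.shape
()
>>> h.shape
(37, 23)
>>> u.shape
(3, 23)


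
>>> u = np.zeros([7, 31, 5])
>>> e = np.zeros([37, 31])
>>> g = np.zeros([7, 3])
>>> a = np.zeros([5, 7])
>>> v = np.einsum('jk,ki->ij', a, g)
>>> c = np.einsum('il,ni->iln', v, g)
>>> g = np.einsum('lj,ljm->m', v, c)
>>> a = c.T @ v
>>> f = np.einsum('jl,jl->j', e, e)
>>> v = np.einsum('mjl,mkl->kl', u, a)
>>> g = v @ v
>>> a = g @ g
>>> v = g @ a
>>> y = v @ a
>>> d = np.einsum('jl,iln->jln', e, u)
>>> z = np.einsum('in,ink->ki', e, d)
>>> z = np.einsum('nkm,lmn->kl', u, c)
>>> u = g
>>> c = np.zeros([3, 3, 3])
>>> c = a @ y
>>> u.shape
(5, 5)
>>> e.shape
(37, 31)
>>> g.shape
(5, 5)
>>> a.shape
(5, 5)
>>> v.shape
(5, 5)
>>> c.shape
(5, 5)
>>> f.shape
(37,)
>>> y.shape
(5, 5)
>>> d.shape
(37, 31, 5)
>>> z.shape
(31, 3)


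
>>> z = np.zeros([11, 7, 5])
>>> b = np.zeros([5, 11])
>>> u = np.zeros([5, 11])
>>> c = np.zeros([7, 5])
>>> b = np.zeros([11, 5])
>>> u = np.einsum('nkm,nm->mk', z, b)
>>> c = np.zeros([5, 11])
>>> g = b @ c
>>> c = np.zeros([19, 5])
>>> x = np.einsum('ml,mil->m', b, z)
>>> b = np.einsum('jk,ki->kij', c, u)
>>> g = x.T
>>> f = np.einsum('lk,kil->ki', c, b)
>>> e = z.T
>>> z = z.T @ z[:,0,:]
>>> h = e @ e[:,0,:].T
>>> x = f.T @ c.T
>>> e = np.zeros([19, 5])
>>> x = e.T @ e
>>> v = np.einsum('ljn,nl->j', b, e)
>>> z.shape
(5, 7, 5)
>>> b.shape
(5, 7, 19)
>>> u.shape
(5, 7)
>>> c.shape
(19, 5)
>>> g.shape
(11,)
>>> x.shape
(5, 5)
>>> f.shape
(5, 7)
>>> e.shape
(19, 5)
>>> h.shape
(5, 7, 5)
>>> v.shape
(7,)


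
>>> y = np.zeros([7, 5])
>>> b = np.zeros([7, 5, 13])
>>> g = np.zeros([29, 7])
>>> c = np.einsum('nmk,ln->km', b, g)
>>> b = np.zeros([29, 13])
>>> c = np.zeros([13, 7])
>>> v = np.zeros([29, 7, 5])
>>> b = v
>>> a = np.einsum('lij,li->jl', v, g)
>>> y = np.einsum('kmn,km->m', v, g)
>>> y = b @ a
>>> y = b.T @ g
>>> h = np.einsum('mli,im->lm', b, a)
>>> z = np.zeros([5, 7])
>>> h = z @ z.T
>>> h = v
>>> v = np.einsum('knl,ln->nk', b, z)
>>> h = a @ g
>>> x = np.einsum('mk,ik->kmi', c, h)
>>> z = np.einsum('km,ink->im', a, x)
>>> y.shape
(5, 7, 7)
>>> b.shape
(29, 7, 5)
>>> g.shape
(29, 7)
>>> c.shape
(13, 7)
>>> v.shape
(7, 29)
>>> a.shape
(5, 29)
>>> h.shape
(5, 7)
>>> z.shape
(7, 29)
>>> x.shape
(7, 13, 5)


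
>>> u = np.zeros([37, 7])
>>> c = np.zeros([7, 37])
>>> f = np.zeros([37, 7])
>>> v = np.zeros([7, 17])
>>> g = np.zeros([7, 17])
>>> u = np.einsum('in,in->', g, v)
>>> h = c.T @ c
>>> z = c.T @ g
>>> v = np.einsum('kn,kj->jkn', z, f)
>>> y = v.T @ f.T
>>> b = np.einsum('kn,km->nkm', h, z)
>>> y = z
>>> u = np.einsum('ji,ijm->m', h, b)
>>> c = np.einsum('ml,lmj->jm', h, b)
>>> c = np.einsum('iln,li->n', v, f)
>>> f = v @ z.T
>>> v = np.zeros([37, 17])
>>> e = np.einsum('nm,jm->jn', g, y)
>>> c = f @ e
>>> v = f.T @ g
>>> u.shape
(17,)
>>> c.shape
(7, 37, 7)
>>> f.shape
(7, 37, 37)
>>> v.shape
(37, 37, 17)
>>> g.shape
(7, 17)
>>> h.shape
(37, 37)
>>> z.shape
(37, 17)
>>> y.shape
(37, 17)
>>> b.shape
(37, 37, 17)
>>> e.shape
(37, 7)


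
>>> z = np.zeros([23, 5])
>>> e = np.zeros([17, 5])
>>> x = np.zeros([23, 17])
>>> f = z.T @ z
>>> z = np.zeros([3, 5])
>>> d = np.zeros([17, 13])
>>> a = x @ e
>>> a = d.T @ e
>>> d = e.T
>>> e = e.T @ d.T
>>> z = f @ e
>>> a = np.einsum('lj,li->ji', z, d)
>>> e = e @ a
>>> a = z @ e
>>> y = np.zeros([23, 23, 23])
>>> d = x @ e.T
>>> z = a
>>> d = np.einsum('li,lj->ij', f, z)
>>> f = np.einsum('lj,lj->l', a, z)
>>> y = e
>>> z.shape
(5, 17)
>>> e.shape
(5, 17)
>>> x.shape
(23, 17)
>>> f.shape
(5,)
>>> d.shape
(5, 17)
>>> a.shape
(5, 17)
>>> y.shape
(5, 17)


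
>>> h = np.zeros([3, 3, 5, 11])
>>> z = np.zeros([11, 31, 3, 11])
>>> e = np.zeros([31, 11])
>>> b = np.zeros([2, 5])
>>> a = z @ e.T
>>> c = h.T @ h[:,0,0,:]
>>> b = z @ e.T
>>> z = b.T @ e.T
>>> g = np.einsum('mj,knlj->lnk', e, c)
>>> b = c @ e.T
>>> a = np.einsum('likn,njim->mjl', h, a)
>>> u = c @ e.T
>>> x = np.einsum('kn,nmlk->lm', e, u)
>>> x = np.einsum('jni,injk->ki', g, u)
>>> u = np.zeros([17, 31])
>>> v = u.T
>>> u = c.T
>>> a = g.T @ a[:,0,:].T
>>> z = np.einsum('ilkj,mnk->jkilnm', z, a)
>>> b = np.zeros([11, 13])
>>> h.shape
(3, 3, 5, 11)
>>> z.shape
(31, 31, 31, 3, 5, 11)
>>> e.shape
(31, 11)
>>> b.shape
(11, 13)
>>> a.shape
(11, 5, 31)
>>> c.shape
(11, 5, 3, 11)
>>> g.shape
(3, 5, 11)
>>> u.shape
(11, 3, 5, 11)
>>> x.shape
(31, 11)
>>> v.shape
(31, 17)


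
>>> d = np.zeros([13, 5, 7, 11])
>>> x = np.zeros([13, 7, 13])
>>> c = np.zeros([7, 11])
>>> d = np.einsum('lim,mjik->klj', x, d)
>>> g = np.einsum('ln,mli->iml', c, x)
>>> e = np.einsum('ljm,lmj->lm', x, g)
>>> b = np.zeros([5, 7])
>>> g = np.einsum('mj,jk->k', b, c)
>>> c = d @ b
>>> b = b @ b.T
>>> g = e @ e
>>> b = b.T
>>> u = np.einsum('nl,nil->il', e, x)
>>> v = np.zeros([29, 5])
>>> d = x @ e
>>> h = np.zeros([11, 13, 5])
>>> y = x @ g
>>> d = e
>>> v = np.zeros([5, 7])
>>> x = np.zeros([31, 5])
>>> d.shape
(13, 13)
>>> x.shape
(31, 5)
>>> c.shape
(11, 13, 7)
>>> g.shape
(13, 13)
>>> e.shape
(13, 13)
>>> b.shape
(5, 5)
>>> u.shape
(7, 13)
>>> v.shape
(5, 7)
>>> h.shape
(11, 13, 5)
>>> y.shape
(13, 7, 13)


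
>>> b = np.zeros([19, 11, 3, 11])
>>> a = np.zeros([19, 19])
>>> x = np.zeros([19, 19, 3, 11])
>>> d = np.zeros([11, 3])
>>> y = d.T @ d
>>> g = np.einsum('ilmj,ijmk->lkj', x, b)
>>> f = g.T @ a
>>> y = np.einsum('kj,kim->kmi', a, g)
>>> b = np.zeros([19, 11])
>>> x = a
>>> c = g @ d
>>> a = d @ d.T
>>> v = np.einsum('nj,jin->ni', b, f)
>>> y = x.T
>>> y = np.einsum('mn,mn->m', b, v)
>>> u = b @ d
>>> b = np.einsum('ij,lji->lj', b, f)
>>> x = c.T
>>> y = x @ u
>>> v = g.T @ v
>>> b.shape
(11, 11)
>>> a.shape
(11, 11)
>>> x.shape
(3, 11, 19)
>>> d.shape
(11, 3)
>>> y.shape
(3, 11, 3)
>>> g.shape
(19, 11, 11)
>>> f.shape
(11, 11, 19)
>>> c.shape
(19, 11, 3)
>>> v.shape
(11, 11, 11)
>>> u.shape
(19, 3)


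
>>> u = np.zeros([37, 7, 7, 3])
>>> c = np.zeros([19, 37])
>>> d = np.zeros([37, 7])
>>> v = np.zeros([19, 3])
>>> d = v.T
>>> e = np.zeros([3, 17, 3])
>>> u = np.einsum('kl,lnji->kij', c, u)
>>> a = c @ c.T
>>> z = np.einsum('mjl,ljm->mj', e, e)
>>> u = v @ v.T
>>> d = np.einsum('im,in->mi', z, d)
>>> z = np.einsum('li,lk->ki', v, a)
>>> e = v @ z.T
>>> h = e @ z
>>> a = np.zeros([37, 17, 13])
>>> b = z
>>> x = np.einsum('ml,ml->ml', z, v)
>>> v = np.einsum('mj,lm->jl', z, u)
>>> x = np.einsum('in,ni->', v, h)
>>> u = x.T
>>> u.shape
()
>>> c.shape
(19, 37)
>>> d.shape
(17, 3)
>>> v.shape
(3, 19)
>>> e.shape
(19, 19)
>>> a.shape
(37, 17, 13)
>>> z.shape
(19, 3)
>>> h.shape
(19, 3)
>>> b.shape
(19, 3)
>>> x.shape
()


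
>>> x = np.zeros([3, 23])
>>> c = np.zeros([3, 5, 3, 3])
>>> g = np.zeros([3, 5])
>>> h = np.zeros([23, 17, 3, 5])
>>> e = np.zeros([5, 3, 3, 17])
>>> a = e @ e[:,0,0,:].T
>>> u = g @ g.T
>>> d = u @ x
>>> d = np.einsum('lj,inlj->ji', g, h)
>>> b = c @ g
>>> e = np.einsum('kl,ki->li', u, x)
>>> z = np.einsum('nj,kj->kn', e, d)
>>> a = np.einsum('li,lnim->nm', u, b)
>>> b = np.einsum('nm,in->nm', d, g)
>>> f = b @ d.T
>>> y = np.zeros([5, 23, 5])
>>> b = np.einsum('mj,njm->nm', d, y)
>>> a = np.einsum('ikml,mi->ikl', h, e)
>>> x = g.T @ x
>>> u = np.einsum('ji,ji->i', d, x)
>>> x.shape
(5, 23)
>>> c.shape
(3, 5, 3, 3)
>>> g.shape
(3, 5)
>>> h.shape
(23, 17, 3, 5)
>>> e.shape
(3, 23)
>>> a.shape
(23, 17, 5)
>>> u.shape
(23,)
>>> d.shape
(5, 23)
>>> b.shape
(5, 5)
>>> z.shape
(5, 3)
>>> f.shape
(5, 5)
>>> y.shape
(5, 23, 5)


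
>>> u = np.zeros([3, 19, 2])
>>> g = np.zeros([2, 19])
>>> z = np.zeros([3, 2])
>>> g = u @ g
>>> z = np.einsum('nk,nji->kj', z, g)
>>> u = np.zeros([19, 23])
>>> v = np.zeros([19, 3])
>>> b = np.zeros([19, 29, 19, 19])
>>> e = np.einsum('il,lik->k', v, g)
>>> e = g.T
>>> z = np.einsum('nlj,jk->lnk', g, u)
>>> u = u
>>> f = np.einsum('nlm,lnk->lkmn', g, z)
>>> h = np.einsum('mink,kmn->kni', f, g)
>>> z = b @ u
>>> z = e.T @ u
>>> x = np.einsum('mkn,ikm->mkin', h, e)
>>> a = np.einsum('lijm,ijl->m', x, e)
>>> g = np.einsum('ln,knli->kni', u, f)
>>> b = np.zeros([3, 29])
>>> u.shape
(19, 23)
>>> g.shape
(19, 23, 3)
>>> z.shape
(3, 19, 23)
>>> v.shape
(19, 3)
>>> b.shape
(3, 29)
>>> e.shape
(19, 19, 3)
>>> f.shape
(19, 23, 19, 3)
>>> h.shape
(3, 19, 23)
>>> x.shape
(3, 19, 19, 23)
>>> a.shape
(23,)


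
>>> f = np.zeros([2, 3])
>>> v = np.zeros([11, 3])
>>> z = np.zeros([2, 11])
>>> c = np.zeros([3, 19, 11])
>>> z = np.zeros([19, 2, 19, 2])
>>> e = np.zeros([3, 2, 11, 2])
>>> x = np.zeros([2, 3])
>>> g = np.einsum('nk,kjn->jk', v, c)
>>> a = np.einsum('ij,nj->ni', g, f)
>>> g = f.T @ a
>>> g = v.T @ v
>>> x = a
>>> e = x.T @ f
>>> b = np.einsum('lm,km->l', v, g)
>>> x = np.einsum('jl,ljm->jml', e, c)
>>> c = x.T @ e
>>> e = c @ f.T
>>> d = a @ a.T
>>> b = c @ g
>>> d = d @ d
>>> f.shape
(2, 3)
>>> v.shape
(11, 3)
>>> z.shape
(19, 2, 19, 2)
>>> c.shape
(3, 11, 3)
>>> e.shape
(3, 11, 2)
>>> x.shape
(19, 11, 3)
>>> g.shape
(3, 3)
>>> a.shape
(2, 19)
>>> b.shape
(3, 11, 3)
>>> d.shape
(2, 2)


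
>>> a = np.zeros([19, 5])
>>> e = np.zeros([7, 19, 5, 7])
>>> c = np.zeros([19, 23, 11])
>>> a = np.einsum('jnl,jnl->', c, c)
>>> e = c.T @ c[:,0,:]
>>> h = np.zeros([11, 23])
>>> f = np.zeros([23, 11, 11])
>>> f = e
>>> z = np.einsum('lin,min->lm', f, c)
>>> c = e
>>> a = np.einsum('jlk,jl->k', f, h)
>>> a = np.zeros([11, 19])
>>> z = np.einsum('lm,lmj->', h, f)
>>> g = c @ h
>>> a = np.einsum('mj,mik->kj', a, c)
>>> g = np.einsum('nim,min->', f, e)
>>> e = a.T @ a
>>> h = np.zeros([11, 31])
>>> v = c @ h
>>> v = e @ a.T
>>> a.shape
(11, 19)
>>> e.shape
(19, 19)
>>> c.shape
(11, 23, 11)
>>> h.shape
(11, 31)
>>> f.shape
(11, 23, 11)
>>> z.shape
()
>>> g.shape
()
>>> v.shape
(19, 11)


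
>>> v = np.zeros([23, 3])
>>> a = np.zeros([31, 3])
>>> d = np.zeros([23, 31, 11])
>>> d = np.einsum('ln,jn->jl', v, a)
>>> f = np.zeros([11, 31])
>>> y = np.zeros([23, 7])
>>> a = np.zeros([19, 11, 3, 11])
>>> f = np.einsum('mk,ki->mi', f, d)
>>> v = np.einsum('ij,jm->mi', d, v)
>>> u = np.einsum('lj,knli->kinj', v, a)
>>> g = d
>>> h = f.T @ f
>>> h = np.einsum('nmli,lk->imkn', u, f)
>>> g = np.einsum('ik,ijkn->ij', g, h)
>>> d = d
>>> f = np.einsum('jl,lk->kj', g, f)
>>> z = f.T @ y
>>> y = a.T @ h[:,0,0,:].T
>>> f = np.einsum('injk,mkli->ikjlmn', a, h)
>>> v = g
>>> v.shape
(31, 11)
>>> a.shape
(19, 11, 3, 11)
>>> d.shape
(31, 23)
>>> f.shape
(19, 11, 3, 23, 31, 11)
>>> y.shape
(11, 3, 11, 31)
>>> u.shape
(19, 11, 11, 31)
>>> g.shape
(31, 11)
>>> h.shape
(31, 11, 23, 19)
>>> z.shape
(31, 7)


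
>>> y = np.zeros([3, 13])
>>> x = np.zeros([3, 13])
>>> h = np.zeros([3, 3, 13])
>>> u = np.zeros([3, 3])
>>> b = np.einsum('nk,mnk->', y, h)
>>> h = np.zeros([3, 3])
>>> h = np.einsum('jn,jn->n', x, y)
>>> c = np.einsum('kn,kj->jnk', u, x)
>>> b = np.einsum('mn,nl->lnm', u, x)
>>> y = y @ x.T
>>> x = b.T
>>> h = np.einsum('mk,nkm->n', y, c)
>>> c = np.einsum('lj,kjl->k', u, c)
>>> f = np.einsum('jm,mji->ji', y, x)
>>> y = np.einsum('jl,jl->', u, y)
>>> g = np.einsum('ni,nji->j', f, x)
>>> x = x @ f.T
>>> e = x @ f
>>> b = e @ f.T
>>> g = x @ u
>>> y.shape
()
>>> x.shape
(3, 3, 3)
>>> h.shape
(13,)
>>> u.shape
(3, 3)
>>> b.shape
(3, 3, 3)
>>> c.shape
(13,)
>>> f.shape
(3, 13)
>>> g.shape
(3, 3, 3)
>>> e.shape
(3, 3, 13)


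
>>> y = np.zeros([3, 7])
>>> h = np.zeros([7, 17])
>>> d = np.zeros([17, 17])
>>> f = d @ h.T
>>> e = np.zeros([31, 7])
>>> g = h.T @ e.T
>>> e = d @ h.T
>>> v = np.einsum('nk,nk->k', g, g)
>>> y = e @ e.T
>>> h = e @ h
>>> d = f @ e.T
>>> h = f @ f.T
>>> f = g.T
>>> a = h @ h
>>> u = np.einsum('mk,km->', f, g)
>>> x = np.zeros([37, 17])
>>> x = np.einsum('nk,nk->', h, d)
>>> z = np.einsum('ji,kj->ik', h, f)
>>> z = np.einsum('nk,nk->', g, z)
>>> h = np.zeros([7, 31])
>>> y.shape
(17, 17)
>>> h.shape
(7, 31)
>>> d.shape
(17, 17)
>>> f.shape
(31, 17)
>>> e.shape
(17, 7)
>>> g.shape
(17, 31)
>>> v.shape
(31,)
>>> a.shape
(17, 17)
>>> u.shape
()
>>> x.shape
()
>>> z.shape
()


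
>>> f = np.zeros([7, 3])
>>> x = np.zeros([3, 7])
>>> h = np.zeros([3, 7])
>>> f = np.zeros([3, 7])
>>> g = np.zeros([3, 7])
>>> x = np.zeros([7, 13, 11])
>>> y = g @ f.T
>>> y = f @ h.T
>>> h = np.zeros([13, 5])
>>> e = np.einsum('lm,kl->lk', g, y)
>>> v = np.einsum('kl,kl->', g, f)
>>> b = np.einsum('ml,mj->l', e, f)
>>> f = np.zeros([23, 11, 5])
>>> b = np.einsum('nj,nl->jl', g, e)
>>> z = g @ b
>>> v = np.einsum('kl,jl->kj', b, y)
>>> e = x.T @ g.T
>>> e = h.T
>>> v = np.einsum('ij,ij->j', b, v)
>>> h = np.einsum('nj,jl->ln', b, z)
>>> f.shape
(23, 11, 5)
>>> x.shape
(7, 13, 11)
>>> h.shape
(3, 7)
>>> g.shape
(3, 7)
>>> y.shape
(3, 3)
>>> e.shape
(5, 13)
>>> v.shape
(3,)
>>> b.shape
(7, 3)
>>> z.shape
(3, 3)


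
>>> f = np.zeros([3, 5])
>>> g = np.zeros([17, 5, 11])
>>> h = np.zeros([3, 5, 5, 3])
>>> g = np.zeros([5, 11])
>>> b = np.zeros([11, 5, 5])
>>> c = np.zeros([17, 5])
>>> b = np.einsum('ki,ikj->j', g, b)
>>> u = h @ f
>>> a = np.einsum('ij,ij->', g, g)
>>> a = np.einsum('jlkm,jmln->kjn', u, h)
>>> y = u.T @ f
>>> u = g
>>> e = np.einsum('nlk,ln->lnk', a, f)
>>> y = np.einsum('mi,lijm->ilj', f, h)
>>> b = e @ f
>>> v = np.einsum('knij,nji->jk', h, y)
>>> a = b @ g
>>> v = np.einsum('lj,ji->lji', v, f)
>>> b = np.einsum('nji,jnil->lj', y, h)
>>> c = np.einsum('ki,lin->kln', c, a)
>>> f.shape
(3, 5)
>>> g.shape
(5, 11)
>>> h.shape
(3, 5, 5, 3)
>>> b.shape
(3, 3)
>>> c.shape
(17, 3, 11)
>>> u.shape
(5, 11)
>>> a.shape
(3, 5, 11)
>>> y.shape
(5, 3, 5)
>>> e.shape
(3, 5, 3)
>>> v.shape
(3, 3, 5)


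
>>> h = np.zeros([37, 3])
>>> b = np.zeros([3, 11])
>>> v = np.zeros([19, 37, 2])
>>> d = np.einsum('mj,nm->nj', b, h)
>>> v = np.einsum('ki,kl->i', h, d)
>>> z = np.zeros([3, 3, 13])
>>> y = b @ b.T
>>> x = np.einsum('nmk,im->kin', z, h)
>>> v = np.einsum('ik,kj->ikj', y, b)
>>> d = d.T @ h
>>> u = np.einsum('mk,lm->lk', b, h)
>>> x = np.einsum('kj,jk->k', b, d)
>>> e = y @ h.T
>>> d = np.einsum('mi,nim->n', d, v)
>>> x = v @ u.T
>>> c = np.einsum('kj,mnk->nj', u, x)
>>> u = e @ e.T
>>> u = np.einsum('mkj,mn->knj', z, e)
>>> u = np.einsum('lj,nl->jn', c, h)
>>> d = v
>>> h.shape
(37, 3)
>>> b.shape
(3, 11)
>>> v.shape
(3, 3, 11)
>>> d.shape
(3, 3, 11)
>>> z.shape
(3, 3, 13)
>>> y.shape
(3, 3)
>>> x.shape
(3, 3, 37)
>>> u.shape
(11, 37)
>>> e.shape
(3, 37)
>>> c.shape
(3, 11)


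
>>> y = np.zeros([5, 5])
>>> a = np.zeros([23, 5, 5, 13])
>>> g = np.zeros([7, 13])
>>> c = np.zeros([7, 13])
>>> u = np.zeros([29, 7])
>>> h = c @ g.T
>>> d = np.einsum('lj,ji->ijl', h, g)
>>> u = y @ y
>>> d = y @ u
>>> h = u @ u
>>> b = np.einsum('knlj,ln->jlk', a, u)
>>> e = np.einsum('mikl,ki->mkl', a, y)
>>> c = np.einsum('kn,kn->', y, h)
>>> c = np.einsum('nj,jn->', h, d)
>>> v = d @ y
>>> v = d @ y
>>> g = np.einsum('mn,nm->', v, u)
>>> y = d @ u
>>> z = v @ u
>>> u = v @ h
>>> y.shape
(5, 5)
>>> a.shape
(23, 5, 5, 13)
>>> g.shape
()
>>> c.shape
()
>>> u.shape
(5, 5)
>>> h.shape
(5, 5)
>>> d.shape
(5, 5)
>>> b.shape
(13, 5, 23)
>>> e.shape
(23, 5, 13)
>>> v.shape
(5, 5)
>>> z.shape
(5, 5)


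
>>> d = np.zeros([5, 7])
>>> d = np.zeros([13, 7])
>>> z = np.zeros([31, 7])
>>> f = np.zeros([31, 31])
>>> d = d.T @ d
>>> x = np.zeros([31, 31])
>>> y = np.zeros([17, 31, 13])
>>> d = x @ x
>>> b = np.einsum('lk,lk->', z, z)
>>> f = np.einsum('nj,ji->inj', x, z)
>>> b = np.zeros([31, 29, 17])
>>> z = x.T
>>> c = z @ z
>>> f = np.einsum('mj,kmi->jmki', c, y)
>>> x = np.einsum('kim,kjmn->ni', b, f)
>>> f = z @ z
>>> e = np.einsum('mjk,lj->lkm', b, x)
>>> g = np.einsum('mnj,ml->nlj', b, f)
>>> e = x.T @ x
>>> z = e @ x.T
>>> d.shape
(31, 31)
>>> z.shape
(29, 13)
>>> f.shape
(31, 31)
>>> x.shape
(13, 29)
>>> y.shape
(17, 31, 13)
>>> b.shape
(31, 29, 17)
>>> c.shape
(31, 31)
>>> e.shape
(29, 29)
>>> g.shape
(29, 31, 17)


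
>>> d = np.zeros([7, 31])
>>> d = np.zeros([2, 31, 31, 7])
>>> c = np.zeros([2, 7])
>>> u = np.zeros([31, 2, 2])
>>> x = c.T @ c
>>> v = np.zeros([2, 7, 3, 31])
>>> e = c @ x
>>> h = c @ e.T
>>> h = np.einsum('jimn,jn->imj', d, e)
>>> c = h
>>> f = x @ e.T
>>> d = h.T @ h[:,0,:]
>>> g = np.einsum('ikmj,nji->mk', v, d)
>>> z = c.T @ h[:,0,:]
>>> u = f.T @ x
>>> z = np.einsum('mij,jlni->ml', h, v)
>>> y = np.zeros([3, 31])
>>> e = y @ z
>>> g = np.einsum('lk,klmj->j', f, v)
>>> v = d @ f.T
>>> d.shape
(2, 31, 2)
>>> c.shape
(31, 31, 2)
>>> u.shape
(2, 7)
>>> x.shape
(7, 7)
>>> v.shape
(2, 31, 7)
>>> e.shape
(3, 7)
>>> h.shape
(31, 31, 2)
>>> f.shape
(7, 2)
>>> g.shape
(31,)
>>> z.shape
(31, 7)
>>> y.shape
(3, 31)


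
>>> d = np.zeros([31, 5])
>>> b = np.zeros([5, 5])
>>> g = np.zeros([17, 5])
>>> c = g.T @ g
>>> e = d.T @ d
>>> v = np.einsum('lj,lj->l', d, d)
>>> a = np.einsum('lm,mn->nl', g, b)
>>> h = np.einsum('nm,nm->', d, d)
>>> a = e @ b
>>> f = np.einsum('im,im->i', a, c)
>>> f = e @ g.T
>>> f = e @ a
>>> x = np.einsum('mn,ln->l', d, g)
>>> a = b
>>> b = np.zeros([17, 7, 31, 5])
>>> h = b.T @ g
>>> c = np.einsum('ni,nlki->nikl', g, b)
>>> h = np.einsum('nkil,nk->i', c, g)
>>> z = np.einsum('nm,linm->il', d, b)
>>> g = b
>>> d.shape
(31, 5)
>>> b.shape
(17, 7, 31, 5)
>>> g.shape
(17, 7, 31, 5)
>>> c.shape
(17, 5, 31, 7)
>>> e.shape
(5, 5)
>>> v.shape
(31,)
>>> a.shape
(5, 5)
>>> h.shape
(31,)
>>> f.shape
(5, 5)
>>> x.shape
(17,)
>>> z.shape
(7, 17)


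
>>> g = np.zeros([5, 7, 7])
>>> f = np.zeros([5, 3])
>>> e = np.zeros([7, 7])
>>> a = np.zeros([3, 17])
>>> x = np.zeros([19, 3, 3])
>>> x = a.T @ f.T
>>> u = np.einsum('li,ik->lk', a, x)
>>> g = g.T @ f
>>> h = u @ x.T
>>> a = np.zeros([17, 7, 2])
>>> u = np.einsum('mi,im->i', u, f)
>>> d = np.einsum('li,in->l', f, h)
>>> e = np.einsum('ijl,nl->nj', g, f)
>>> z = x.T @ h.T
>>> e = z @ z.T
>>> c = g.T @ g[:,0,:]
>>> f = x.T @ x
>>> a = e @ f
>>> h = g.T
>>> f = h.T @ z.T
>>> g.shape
(7, 7, 3)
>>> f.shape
(7, 7, 5)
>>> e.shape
(5, 5)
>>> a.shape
(5, 5)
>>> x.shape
(17, 5)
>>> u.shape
(5,)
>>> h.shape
(3, 7, 7)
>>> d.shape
(5,)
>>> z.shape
(5, 3)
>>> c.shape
(3, 7, 3)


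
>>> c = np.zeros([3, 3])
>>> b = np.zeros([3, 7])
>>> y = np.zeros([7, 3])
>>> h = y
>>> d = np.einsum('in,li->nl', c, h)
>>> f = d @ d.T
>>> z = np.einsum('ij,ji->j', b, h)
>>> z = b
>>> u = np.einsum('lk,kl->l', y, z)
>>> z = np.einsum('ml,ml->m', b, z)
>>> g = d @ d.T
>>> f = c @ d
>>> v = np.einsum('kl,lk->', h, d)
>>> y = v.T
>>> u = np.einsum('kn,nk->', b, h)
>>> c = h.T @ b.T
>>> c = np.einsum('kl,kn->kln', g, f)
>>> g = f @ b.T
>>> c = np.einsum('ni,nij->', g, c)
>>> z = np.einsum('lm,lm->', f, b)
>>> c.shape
()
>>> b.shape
(3, 7)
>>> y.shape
()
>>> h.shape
(7, 3)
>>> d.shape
(3, 7)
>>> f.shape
(3, 7)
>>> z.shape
()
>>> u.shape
()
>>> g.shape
(3, 3)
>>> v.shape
()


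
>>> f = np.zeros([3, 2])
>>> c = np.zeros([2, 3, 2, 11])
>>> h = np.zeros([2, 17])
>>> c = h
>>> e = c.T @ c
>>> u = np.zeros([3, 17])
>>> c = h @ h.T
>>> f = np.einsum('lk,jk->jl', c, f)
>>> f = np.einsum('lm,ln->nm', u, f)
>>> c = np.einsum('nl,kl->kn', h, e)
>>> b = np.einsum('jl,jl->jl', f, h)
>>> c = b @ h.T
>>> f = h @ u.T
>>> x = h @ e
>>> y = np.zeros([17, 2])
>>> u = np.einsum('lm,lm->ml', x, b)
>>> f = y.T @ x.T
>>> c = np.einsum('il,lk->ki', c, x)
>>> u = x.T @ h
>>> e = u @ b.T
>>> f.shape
(2, 2)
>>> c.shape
(17, 2)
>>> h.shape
(2, 17)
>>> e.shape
(17, 2)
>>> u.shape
(17, 17)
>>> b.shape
(2, 17)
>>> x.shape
(2, 17)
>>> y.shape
(17, 2)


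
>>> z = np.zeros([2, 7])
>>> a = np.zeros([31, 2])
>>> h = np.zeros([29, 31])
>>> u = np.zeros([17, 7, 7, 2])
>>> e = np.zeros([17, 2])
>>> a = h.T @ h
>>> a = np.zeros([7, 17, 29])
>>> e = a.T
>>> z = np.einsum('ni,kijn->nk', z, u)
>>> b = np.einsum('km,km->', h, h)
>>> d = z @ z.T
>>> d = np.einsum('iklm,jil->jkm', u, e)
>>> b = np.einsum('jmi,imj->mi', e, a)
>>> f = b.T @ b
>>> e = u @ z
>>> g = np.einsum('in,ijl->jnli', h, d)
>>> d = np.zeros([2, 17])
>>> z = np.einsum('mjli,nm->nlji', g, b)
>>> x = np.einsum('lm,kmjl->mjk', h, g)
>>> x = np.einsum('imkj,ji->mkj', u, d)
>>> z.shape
(17, 2, 31, 29)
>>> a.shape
(7, 17, 29)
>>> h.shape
(29, 31)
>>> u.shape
(17, 7, 7, 2)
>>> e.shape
(17, 7, 7, 17)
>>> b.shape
(17, 7)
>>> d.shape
(2, 17)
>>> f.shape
(7, 7)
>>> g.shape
(7, 31, 2, 29)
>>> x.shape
(7, 7, 2)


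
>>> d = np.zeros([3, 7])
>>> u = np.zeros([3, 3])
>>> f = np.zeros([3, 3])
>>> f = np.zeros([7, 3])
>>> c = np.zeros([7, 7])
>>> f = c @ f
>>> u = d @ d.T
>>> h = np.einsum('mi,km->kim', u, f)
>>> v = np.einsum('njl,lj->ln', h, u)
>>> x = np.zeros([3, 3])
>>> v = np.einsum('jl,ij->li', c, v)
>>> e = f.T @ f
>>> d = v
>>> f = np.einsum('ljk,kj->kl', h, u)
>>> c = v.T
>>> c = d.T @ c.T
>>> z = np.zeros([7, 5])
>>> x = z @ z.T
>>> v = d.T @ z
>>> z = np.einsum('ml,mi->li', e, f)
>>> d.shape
(7, 3)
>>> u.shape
(3, 3)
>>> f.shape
(3, 7)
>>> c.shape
(3, 3)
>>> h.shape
(7, 3, 3)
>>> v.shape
(3, 5)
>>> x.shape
(7, 7)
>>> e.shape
(3, 3)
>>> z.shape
(3, 7)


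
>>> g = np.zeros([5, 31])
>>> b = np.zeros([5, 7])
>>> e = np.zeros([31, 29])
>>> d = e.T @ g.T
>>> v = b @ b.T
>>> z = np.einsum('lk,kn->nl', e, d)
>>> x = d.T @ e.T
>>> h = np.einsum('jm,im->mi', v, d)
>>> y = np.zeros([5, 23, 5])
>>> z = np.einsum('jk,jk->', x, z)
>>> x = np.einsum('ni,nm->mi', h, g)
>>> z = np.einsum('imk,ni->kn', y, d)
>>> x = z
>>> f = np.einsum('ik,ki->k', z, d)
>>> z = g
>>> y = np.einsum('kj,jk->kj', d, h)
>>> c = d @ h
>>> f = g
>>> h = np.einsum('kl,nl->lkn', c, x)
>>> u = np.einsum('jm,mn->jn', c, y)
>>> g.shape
(5, 31)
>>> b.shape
(5, 7)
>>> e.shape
(31, 29)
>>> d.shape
(29, 5)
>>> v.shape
(5, 5)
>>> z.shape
(5, 31)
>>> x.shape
(5, 29)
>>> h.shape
(29, 29, 5)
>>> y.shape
(29, 5)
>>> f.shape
(5, 31)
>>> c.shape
(29, 29)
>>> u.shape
(29, 5)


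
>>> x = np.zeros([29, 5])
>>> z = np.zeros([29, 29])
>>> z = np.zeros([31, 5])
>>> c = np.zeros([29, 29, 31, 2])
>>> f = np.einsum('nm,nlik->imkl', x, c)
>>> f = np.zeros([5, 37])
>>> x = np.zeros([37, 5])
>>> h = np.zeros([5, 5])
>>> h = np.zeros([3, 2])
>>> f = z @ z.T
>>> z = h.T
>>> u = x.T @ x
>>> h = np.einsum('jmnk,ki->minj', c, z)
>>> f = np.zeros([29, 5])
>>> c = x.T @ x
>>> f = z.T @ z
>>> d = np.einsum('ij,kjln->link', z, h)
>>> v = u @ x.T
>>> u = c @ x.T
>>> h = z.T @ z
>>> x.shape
(37, 5)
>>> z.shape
(2, 3)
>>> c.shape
(5, 5)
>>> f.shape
(3, 3)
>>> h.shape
(3, 3)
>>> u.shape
(5, 37)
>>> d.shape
(31, 2, 29, 29)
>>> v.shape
(5, 37)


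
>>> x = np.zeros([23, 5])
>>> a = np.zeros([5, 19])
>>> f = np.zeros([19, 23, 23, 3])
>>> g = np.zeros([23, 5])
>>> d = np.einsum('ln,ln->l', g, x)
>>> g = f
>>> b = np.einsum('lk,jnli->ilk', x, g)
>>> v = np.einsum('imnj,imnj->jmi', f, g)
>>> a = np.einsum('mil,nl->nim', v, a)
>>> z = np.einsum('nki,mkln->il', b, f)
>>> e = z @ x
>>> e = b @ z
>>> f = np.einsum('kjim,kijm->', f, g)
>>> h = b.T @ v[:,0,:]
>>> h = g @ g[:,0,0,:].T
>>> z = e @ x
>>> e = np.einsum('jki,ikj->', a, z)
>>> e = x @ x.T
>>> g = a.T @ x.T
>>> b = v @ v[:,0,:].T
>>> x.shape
(23, 5)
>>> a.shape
(5, 23, 3)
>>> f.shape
()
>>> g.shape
(3, 23, 23)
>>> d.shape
(23,)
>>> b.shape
(3, 23, 3)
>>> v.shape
(3, 23, 19)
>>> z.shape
(3, 23, 5)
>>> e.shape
(23, 23)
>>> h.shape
(19, 23, 23, 19)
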